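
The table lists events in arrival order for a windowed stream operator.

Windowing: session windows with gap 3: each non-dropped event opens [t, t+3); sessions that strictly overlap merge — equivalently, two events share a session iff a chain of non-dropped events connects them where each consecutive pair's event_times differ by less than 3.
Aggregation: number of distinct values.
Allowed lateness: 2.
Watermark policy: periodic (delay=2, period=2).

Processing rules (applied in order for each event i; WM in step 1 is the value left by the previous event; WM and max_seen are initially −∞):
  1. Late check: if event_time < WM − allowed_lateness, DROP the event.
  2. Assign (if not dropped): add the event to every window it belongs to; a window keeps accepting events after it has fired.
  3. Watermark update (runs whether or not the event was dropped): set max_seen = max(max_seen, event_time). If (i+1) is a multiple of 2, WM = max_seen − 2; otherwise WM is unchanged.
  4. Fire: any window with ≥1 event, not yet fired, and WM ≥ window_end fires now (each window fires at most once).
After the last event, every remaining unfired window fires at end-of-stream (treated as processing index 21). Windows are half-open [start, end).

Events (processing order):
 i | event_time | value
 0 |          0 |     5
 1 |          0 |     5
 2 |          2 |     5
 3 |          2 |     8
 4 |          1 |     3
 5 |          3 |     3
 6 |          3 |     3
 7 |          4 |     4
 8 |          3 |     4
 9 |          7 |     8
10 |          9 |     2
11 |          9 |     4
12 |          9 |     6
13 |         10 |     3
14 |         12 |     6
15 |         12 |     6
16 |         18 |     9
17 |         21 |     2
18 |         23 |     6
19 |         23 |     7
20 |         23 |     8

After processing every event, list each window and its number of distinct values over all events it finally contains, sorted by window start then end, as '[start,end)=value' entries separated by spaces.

[0,7)=4 [7,15)=5 [18,21)=1 [21,26)=4

i=0 t=0 v=5: → [0,3); WM=−∞
i=1 t=0 v=5: → [0,3); WM=-2
i=2 t=2 v=5: → [0,5); WM=-2
i=3 t=2 v=8: → [0,5); WM=0
i=4 t=1 v=3: → [0,5); WM=0
i=5 t=3 v=3: → [0,6); WM=1
i=6 t=3 v=3: → [0,6); WM=1
i=7 t=4 v=4: → [0,7); WM=2
i=8 t=3 v=4: → [0,7); WM=2
i=9 t=7 v=8: → [7,10); WM=5
i=10 t=9 v=2: → [7,12); WM=5
i=11 t=9 v=4: → [7,12); WM=7
i=12 t=9 v=6: → [7,12); WM=7
i=13 t=10 v=3: → [7,13); WM=8
i=14 t=12 v=6: → [7,15); WM=8
i=15 t=12 v=6: → [7,15); WM=10
i=16 t=18 v=9: → [18,21); WM=10
i=17 t=21 v=2: → [21,24); WM=19
i=18 t=23 v=6: → [21,26); WM=19
i=19 t=23 v=7: → [21,26); WM=21
i=20 t=23 v=8: → [21,26); WM=21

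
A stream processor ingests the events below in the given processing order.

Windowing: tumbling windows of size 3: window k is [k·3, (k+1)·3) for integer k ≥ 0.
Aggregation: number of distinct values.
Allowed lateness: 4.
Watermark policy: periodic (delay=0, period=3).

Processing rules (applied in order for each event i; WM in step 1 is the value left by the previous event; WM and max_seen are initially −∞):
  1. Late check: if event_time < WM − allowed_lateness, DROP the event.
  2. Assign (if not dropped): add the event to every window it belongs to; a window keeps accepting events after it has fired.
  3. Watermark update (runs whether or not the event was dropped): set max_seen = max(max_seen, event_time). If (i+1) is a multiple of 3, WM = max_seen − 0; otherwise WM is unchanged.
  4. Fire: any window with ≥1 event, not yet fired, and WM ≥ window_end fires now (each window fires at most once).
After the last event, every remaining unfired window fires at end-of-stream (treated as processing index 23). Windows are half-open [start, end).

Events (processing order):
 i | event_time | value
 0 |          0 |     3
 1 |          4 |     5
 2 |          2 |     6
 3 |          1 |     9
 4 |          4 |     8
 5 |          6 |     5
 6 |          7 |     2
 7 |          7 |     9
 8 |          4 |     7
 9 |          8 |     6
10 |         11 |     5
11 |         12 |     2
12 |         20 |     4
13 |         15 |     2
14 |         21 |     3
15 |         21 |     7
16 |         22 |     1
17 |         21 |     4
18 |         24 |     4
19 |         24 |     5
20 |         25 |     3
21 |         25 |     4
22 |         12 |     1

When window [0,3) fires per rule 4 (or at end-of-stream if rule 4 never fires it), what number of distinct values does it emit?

i=0 t=0 v=3: → [0,3); WM=−∞
i=1 t=4 v=5: → [3,6); WM=−∞
i=2 t=2 v=6: → [0,3); WM=4; [0,3) fires=2
i=3 t=1 v=9: → [0,3); WM=4
i=4 t=4 v=8: → [3,6); WM=4
i=5 t=6 v=5: → [6,9); WM=6; [3,6) fires=2
i=6 t=7 v=2: → [6,9); WM=6
i=7 t=7 v=9: → [6,9); WM=6
i=8 t=4 v=7: → [3,6); WM=7
i=9 t=8 v=6: → [6,9); WM=7
i=10 t=11 v=5: → [9,12); WM=7
i=11 t=12 v=2: → [12,15); WM=12; [6,9) fires=4 [9,12) fires=1
i=12 t=20 v=4: → [18,21); WM=12
i=13 t=15 v=2: → [15,18); WM=12
i=14 t=21 v=3: → [21,24); WM=21; [12,15) fires=1 [15,18) fires=1 [18,21) fires=1
i=15 t=21 v=7: → [21,24); WM=21
i=16 t=22 v=1: → [21,24); WM=21
i=17 t=21 v=4: → [21,24); WM=22
i=18 t=24 v=4: → [24,27); WM=22
i=19 t=24 v=5: → [24,27); WM=22
i=20 t=25 v=3: → [24,27); WM=25; [21,24) fires=4
i=21 t=25 v=4: → [24,27); WM=25
i=22 t=12 v=1: DROP (t<25-4); WM=25

2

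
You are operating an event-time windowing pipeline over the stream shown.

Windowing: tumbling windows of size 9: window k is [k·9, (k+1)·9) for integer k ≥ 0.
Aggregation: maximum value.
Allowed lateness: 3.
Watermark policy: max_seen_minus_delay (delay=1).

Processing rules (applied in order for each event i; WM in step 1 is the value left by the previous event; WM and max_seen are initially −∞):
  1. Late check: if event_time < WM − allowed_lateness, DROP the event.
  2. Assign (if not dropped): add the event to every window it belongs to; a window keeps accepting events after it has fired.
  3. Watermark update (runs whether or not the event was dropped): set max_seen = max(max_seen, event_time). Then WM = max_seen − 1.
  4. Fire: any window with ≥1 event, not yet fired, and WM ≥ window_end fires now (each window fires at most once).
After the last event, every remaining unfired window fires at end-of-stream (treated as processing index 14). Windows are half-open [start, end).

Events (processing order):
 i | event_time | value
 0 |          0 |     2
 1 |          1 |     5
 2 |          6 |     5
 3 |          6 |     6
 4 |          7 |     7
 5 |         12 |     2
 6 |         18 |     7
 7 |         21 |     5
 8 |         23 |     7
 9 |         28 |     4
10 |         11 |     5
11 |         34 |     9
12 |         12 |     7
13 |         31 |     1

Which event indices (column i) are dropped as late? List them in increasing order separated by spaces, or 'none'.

10 12

i=0 t=0 v=2: → [0,9); WM=-1
i=1 t=1 v=5: → [0,9); WM=0
i=2 t=6 v=5: → [0,9); WM=5
i=3 t=6 v=6: → [0,9); WM=5
i=4 t=7 v=7: → [0,9); WM=6
i=5 t=12 v=2: → [9,18); WM=11; [0,9) fires=7
i=6 t=18 v=7: → [18,27); WM=17
i=7 t=21 v=5: → [18,27); WM=20; [9,18) fires=2
i=8 t=23 v=7: → [18,27); WM=22
i=9 t=28 v=4: → [27,36); WM=27; [18,27) fires=7
i=10 t=11 v=5: DROP (t<27-3); WM=27
i=11 t=34 v=9: → [27,36); WM=33
i=12 t=12 v=7: DROP (t<33-3); WM=33
i=13 t=31 v=1: → [27,36); WM=33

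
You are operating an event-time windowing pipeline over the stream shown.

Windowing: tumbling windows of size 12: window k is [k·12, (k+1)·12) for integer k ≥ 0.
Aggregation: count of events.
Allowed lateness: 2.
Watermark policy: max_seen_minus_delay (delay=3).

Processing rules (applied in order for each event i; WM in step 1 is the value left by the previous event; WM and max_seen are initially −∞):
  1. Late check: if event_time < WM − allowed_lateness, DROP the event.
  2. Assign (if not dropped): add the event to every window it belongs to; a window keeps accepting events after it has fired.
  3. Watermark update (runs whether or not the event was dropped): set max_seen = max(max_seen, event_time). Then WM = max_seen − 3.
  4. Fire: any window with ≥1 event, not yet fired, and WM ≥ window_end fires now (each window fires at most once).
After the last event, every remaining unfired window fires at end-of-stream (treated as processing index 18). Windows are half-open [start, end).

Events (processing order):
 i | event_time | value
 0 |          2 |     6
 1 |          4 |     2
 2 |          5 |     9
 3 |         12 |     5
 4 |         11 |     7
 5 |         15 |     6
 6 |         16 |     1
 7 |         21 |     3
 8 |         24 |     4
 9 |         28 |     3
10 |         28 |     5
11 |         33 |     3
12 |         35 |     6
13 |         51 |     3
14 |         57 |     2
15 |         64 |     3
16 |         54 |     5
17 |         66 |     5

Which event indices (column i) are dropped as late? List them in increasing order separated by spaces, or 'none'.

i=0 t=2 v=6: → [0,12); WM=-1
i=1 t=4 v=2: → [0,12); WM=1
i=2 t=5 v=9: → [0,12); WM=2
i=3 t=12 v=5: → [12,24); WM=9
i=4 t=11 v=7: → [0,12); WM=9
i=5 t=15 v=6: → [12,24); WM=12; [0,12) fires=4
i=6 t=16 v=1: → [12,24); WM=13
i=7 t=21 v=3: → [12,24); WM=18
i=8 t=24 v=4: → [24,36); WM=21
i=9 t=28 v=3: → [24,36); WM=25; [12,24) fires=4
i=10 t=28 v=5: → [24,36); WM=25
i=11 t=33 v=3: → [24,36); WM=30
i=12 t=35 v=6: → [24,36); WM=32
i=13 t=51 v=3: → [48,60); WM=48; [24,36) fires=5
i=14 t=57 v=2: → [48,60); WM=54
i=15 t=64 v=3: → [60,72); WM=61; [48,60) fires=2
i=16 t=54 v=5: DROP (t<61-2); WM=61
i=17 t=66 v=5: → [60,72); WM=63

16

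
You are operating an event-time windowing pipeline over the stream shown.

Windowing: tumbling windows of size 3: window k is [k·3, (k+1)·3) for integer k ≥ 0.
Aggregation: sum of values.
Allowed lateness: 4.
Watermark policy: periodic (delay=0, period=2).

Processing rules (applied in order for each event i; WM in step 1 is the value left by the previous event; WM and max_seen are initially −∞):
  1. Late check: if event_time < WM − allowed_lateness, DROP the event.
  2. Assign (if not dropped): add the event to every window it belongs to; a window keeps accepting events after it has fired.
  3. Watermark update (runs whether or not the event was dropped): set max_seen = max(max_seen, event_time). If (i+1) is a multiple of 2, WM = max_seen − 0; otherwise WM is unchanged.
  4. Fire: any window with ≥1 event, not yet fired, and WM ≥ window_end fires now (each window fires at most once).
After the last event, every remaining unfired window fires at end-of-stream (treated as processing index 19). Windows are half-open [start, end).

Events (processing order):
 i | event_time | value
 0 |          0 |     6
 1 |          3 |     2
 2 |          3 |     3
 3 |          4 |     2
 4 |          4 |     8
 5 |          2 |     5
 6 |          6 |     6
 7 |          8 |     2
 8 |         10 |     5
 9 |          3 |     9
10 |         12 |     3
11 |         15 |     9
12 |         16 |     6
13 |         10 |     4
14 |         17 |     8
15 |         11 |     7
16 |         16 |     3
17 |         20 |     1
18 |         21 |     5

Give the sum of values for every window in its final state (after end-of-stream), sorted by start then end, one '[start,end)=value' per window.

[0,3)=11 [3,6)=15 [6,9)=8 [9,12)=5 [12,15)=3 [15,18)=26 [18,21)=1 [21,24)=5

i=0 t=0 v=6: → [0,3); WM=−∞
i=1 t=3 v=2: → [3,6); WM=3; [0,3) fires=6
i=2 t=3 v=3: → [3,6); WM=3
i=3 t=4 v=2: → [3,6); WM=4
i=4 t=4 v=8: → [3,6); WM=4
i=5 t=2 v=5: → [0,3); WM=4
i=6 t=6 v=6: → [6,9); WM=4
i=7 t=8 v=2: → [6,9); WM=8; [3,6) fires=15
i=8 t=10 v=5: → [9,12); WM=8
i=9 t=3 v=9: DROP (t<8-4); WM=10; [6,9) fires=8
i=10 t=12 v=3: → [12,15); WM=10
i=11 t=15 v=9: → [15,18); WM=15; [9,12) fires=5 [12,15) fires=3
i=12 t=16 v=6: → [15,18); WM=15
i=13 t=10 v=4: DROP (t<15-4); WM=16
i=14 t=17 v=8: → [15,18); WM=16
i=15 t=11 v=7: DROP (t<16-4); WM=17
i=16 t=16 v=3: → [15,18); WM=17
i=17 t=20 v=1: → [18,21); WM=20; [15,18) fires=26
i=18 t=21 v=5: → [21,24); WM=20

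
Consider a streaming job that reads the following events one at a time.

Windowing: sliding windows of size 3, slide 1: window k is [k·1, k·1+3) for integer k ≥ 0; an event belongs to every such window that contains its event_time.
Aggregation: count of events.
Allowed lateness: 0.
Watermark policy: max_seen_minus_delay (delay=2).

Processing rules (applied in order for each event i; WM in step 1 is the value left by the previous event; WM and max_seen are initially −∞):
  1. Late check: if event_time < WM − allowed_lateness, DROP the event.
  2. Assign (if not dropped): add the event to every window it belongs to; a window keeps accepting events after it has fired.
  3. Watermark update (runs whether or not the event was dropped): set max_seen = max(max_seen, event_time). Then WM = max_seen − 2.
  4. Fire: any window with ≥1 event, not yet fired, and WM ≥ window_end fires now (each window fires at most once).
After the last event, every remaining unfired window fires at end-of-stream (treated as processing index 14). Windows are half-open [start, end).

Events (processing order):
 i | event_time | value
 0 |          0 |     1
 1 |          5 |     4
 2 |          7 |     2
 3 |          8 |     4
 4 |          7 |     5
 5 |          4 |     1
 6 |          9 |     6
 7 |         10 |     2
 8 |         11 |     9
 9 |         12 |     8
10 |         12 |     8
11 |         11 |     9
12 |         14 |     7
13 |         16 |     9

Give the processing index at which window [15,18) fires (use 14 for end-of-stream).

14

i=0 t=0 v=1: → [0,3); WM=-2
i=1 t=5 v=4: → [5,8),[4,7),[3,6); WM=3; [0,3) fires=1
i=2 t=7 v=2: → [7,10),[6,9),[5,8); WM=5
i=3 t=8 v=4: → [8,11),[7,10),[6,9); WM=6; [3,6) fires=1
i=4 t=7 v=5: → [7,10),[6,9),[5,8); WM=6
i=5 t=4 v=1: DROP (t<6-0); WM=6
i=6 t=9 v=6: → [9,12),[8,11),[7,10); WM=7; [4,7) fires=1
i=7 t=10 v=2: → [10,13),[9,12),[8,11); WM=8; [5,8) fires=3
i=8 t=11 v=9: → [11,14),[10,13),[9,12); WM=9; [6,9) fires=3
i=9 t=12 v=8: → [12,15),[11,14),[10,13); WM=10; [7,10) fires=4
i=10 t=12 v=8: → [12,15),[11,14),[10,13); WM=10
i=11 t=11 v=9: → [11,14),[10,13),[9,12); WM=10
i=12 t=14 v=7: → [14,17),[13,16),[12,15); WM=12; [8,11) fires=3 [9,12) fires=4
i=13 t=16 v=9: → [16,19),[15,18),[14,17); WM=14; [10,13) fires=5 [11,14) fires=4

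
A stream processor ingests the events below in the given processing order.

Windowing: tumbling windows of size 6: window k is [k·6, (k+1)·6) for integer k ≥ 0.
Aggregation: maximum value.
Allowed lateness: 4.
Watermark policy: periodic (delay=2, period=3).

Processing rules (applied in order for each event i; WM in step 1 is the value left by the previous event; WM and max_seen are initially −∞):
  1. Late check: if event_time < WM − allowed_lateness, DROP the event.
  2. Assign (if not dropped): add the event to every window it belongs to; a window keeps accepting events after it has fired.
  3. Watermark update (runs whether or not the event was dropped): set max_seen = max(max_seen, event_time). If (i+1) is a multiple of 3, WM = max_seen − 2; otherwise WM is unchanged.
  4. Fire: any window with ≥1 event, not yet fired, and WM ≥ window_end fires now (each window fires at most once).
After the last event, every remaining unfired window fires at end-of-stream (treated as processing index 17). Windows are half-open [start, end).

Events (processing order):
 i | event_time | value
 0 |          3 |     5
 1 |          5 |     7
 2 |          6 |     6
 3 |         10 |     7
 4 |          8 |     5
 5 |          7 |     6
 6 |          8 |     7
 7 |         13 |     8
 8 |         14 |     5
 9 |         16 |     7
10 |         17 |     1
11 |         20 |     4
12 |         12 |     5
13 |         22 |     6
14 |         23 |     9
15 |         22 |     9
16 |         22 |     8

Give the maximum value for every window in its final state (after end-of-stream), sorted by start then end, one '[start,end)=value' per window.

[0,6)=7 [6,12)=7 [12,18)=8 [18,24)=9

i=0 t=3 v=5: → [0,6); WM=−∞
i=1 t=5 v=7: → [0,6); WM=−∞
i=2 t=6 v=6: → [6,12); WM=4
i=3 t=10 v=7: → [6,12); WM=4
i=4 t=8 v=5: → [6,12); WM=4
i=5 t=7 v=6: → [6,12); WM=8; [0,6) fires=7
i=6 t=8 v=7: → [6,12); WM=8
i=7 t=13 v=8: → [12,18); WM=8
i=8 t=14 v=5: → [12,18); WM=12; [6,12) fires=7
i=9 t=16 v=7: → [12,18); WM=12
i=10 t=17 v=1: → [12,18); WM=12
i=11 t=20 v=4: → [18,24); WM=18; [12,18) fires=8
i=12 t=12 v=5: DROP (t<18-4); WM=18
i=13 t=22 v=6: → [18,24); WM=18
i=14 t=23 v=9: → [18,24); WM=21
i=15 t=22 v=9: → [18,24); WM=21
i=16 t=22 v=8: → [18,24); WM=21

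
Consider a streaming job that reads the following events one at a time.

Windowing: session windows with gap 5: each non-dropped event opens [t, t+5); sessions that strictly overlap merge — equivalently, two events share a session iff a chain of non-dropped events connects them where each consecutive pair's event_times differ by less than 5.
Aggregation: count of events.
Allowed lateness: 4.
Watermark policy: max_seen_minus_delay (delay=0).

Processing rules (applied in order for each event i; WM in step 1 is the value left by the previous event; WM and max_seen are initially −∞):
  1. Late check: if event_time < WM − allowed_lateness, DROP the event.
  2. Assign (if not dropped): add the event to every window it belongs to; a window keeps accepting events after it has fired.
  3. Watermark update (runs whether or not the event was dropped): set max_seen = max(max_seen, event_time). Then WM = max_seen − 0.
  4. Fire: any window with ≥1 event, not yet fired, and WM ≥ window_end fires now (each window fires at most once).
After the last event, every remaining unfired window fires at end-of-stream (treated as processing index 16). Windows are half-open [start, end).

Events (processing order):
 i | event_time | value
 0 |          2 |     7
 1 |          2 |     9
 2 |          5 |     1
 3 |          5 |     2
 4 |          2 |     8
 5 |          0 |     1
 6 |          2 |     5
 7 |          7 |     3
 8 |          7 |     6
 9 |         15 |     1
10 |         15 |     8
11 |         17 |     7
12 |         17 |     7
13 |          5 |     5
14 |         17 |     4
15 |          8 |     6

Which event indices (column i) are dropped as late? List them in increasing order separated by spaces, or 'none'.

5 13 15

i=0 t=2 v=7: → [2,7); WM=2
i=1 t=2 v=9: → [2,7); WM=2
i=2 t=5 v=1: → [2,10); WM=5
i=3 t=5 v=2: → [2,10); WM=5
i=4 t=2 v=8: → [2,10); WM=5
i=5 t=0 v=1: DROP (t<5-4); WM=5
i=6 t=2 v=5: → [2,10); WM=5
i=7 t=7 v=3: → [2,12); WM=7
i=8 t=7 v=6: → [2,12); WM=7
i=9 t=15 v=1: → [15,20); WM=15
i=10 t=15 v=8: → [15,20); WM=15
i=11 t=17 v=7: → [15,22); WM=17
i=12 t=17 v=7: → [15,22); WM=17
i=13 t=5 v=5: DROP (t<17-4); WM=17
i=14 t=17 v=4: → [15,22); WM=17
i=15 t=8 v=6: DROP (t<17-4); WM=17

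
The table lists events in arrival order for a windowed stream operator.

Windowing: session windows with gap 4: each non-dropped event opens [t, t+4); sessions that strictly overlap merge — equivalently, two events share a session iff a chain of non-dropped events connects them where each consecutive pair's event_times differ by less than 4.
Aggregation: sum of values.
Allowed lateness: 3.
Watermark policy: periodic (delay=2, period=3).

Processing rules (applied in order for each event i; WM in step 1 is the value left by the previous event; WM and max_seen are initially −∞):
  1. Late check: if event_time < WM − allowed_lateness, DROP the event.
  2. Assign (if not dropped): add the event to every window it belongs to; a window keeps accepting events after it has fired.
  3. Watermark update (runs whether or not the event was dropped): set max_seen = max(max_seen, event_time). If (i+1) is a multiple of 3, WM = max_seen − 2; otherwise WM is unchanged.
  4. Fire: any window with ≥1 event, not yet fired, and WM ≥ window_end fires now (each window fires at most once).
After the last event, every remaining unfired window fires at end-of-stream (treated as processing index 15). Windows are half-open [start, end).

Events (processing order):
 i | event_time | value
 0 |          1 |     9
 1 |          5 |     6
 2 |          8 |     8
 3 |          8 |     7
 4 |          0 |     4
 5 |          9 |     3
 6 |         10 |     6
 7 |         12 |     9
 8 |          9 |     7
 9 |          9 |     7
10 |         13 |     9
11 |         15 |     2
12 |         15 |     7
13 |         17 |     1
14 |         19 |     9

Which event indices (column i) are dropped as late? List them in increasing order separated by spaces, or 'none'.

4

i=0 t=1 v=9: → [1,5); WM=−∞
i=1 t=5 v=6: → [5,9); WM=−∞
i=2 t=8 v=8: → [5,12); WM=6
i=3 t=8 v=7: → [5,12); WM=6
i=4 t=0 v=4: DROP (t<6-3); WM=6
i=5 t=9 v=3: → [5,13); WM=7
i=6 t=10 v=6: → [5,14); WM=7
i=7 t=12 v=9: → [5,16); WM=7
i=8 t=9 v=7: → [5,16); WM=10
i=9 t=9 v=7: → [5,16); WM=10
i=10 t=13 v=9: → [5,17); WM=10
i=11 t=15 v=2: → [5,19); WM=13
i=12 t=15 v=7: → [5,19); WM=13
i=13 t=17 v=1: → [5,21); WM=13
i=14 t=19 v=9: → [5,23); WM=17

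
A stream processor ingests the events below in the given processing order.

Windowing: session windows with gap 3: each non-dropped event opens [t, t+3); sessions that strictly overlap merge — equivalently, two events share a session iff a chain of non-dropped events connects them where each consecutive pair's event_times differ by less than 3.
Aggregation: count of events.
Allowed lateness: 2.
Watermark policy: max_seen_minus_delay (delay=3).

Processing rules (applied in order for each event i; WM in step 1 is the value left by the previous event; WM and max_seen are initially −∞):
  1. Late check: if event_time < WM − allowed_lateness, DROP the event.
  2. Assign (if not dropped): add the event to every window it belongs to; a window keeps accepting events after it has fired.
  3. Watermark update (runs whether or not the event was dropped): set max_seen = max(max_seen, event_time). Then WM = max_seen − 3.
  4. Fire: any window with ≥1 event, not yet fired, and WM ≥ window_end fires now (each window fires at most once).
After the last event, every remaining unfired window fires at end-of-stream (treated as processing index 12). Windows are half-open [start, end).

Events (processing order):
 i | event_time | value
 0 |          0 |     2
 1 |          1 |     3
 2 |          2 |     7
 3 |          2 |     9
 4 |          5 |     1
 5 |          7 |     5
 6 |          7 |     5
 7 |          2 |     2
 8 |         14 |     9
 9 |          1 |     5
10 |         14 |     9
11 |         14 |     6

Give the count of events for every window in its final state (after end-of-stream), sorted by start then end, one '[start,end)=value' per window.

[0,5)=5 [5,10)=3 [14,17)=3

i=0 t=0 v=2: → [0,3); WM=-3
i=1 t=1 v=3: → [0,4); WM=-2
i=2 t=2 v=7: → [0,5); WM=-1
i=3 t=2 v=9: → [0,5); WM=-1
i=4 t=5 v=1: → [5,8); WM=2
i=5 t=7 v=5: → [5,10); WM=4
i=6 t=7 v=5: → [5,10); WM=4
i=7 t=2 v=2: → [0,5); WM=4
i=8 t=14 v=9: → [14,17); WM=11
i=9 t=1 v=5: DROP (t<11-2); WM=11
i=10 t=14 v=9: → [14,17); WM=11
i=11 t=14 v=6: → [14,17); WM=11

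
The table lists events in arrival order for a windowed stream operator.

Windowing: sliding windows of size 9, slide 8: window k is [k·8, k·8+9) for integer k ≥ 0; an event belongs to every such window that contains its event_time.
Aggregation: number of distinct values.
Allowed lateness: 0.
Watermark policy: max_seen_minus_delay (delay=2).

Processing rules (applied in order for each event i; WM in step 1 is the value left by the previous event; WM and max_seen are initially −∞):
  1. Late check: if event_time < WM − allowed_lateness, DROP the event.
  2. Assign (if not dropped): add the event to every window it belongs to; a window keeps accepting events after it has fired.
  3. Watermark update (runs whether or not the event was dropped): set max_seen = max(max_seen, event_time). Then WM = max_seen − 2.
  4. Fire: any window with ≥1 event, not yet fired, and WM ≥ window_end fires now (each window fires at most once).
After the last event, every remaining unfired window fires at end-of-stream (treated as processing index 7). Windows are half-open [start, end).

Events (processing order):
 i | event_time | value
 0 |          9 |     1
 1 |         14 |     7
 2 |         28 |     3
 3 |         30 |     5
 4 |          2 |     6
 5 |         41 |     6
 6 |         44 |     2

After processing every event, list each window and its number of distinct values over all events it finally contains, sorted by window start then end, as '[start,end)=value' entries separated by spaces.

i=0 t=9 v=1: → [8,17); WM=7
i=1 t=14 v=7: → [8,17); WM=12
i=2 t=28 v=3: → [24,33); WM=26; [8,17) fires=2
i=3 t=30 v=5: → [24,33); WM=28
i=4 t=2 v=6: DROP (t<28-0); WM=28
i=5 t=41 v=6: → [40,49); WM=39; [24,33) fires=2
i=6 t=44 v=2: → [40,49); WM=42

[8,17)=2 [24,33)=2 [40,49)=2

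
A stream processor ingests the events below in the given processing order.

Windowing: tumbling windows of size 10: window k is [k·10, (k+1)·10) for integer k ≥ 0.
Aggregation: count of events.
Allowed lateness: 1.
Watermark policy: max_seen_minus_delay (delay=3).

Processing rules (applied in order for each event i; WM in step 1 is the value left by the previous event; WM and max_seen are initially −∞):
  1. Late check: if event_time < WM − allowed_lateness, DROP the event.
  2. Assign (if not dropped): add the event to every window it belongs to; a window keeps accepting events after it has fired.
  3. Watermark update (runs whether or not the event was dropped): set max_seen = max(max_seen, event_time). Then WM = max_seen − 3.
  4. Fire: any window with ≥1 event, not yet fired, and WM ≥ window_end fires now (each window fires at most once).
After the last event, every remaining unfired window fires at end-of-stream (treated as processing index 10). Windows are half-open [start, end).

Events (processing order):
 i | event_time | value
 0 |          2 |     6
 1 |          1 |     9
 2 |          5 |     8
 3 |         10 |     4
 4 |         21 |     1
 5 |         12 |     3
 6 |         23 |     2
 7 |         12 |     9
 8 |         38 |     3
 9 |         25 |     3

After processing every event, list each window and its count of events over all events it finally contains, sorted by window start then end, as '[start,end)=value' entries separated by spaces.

[0,10)=3 [10,20)=1 [20,30)=2 [30,40)=1

i=0 t=2 v=6: → [0,10); WM=-1
i=1 t=1 v=9: → [0,10); WM=-1
i=2 t=5 v=8: → [0,10); WM=2
i=3 t=10 v=4: → [10,20); WM=7
i=4 t=21 v=1: → [20,30); WM=18; [0,10) fires=3
i=5 t=12 v=3: DROP (t<18-1); WM=18
i=6 t=23 v=2: → [20,30); WM=20; [10,20) fires=1
i=7 t=12 v=9: DROP (t<20-1); WM=20
i=8 t=38 v=3: → [30,40); WM=35; [20,30) fires=2
i=9 t=25 v=3: DROP (t<35-1); WM=35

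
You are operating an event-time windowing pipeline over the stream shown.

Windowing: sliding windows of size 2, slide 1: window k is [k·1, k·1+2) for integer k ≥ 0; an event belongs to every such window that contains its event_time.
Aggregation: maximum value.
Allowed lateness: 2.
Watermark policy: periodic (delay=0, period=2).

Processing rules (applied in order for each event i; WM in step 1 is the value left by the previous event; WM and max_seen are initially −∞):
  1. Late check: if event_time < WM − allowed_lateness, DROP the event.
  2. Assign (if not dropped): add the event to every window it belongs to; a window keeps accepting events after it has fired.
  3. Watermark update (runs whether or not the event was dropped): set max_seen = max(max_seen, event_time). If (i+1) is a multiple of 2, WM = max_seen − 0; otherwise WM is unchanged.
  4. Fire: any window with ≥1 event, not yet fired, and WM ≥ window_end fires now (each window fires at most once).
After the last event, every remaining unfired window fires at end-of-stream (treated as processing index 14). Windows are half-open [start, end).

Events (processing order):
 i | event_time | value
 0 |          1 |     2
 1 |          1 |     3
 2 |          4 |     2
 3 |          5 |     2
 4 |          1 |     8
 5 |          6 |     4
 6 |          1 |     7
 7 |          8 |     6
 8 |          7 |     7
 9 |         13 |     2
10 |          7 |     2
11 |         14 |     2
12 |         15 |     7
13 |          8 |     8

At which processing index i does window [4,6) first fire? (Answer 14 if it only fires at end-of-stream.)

5

i=0 t=1 v=2: → [1,3),[0,2); WM=−∞
i=1 t=1 v=3: → [1,3),[0,2); WM=1
i=2 t=4 v=2: → [4,6),[3,5); WM=1
i=3 t=5 v=2: → [5,7),[4,6); WM=5; [0,2) fires=3 [1,3) fires=3 [3,5) fires=2
i=4 t=1 v=8: DROP (t<5-2); WM=5
i=5 t=6 v=4: → [6,8),[5,7); WM=6; [4,6) fires=2
i=6 t=1 v=7: DROP (t<6-2); WM=6
i=7 t=8 v=6: → [8,10),[7,9); WM=8; [5,7) fires=4 [6,8) fires=4
i=8 t=7 v=7: → [7,9),[6,8); WM=8
i=9 t=13 v=2: → [13,15),[12,14); WM=13; [7,9) fires=7 [8,10) fires=6
i=10 t=7 v=2: DROP (t<13-2); WM=13
i=11 t=14 v=2: → [14,16),[13,15); WM=14; [12,14) fires=2
i=12 t=15 v=7: → [15,17),[14,16); WM=14
i=13 t=8 v=8: DROP (t<14-2); WM=15; [13,15) fires=2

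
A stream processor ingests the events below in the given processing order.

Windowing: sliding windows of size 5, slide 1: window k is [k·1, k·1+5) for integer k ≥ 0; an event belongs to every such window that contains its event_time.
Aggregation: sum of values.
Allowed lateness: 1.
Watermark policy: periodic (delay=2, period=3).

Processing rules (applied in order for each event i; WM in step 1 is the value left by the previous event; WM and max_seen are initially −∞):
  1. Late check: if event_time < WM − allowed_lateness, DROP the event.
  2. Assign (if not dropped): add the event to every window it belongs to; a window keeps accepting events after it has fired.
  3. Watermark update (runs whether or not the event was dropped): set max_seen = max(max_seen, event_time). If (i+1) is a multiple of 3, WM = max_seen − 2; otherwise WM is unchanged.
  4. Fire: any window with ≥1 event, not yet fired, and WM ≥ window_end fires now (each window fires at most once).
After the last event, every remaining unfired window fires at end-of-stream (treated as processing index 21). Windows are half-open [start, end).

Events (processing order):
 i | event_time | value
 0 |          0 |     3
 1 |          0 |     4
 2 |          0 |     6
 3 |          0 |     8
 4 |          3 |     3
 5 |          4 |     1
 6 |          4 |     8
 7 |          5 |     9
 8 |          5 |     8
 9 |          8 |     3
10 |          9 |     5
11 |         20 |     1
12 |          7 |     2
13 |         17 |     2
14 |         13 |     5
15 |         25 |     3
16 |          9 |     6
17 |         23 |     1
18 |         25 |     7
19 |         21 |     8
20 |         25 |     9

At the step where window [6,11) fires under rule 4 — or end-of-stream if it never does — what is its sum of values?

8

i=0 t=0 v=3: → [0,5); WM=−∞
i=1 t=0 v=4: → [0,5); WM=−∞
i=2 t=0 v=6: → [0,5); WM=-2
i=3 t=0 v=8: → [0,5); WM=-2
i=4 t=3 v=3: → [3,8),[2,7),[1,6),[0,5); WM=-2
i=5 t=4 v=1: → [4,9),[3,8),[2,7),[1,6),[0,5); WM=2
i=6 t=4 v=8: → [4,9),[3,8),[2,7),[1,6),[0,5); WM=2
i=7 t=5 v=9: → [5,10),[4,9),[3,8),[2,7),[1,6); WM=2
i=8 t=5 v=8: → [5,10),[4,9),[3,8),[2,7),[1,6); WM=3
i=9 t=8 v=3: → [8,13),[7,12),[6,11),[5,10),[4,9); WM=3
i=10 t=9 v=5: → [9,14),[8,13),[7,12),[6,11),[5,10); WM=3
i=11 t=20 v=1: → [20,25),[19,24),[18,23),[17,22),[16,21); WM=18; [0,5) fires=33 [1,6) fires=29 [2,7) fires=29 [3,8) fires=29 [4,9) fires=29 [5,10) fires=25 [6,11) fires=8 [7,12) fires=8 [8,13) fires=8 [9,14) fires=5
i=12 t=7 v=2: DROP (t<18-1); WM=18
i=13 t=17 v=2: → [17,22),[16,21),[15,20),[14,19),[13,18); WM=18; [13,18) fires=2
i=14 t=13 v=5: DROP (t<18-1); WM=18
i=15 t=25 v=3: → [25,30),[24,29),[23,28),[22,27),[21,26); WM=18
i=16 t=9 v=6: DROP (t<18-1); WM=18
i=17 t=23 v=1: → [23,28),[22,27),[21,26),[20,25),[19,24); WM=23; [14,19) fires=2 [15,20) fires=2 [16,21) fires=3 [17,22) fires=3 [18,23) fires=1
i=18 t=25 v=7: → [25,30),[24,29),[23,28),[22,27),[21,26); WM=23
i=19 t=21 v=8: DROP (t<23-1); WM=23
i=20 t=25 v=9: → [25,30),[24,29),[23,28),[22,27),[21,26); WM=23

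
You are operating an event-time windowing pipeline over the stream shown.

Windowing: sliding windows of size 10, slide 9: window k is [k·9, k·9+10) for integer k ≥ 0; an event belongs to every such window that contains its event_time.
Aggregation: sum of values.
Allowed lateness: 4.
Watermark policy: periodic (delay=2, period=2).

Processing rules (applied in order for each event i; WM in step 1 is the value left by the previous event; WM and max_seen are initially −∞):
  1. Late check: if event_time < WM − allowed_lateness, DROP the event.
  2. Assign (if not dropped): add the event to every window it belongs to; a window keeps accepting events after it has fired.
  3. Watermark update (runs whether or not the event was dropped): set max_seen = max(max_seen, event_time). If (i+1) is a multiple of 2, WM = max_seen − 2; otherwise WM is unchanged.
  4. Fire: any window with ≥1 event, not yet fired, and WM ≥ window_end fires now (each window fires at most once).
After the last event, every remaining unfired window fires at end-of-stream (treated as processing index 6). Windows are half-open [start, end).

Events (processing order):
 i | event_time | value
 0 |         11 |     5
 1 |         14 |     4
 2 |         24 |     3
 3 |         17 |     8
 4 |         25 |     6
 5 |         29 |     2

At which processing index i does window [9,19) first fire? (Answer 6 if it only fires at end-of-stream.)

3

i=0 t=11 v=5: → [9,19); WM=−∞
i=1 t=14 v=4: → [9,19); WM=12
i=2 t=24 v=3: → [18,28); WM=12
i=3 t=17 v=8: → [9,19); WM=22; [9,19) fires=17
i=4 t=25 v=6: → [18,28); WM=22
i=5 t=29 v=2: → [27,37); WM=27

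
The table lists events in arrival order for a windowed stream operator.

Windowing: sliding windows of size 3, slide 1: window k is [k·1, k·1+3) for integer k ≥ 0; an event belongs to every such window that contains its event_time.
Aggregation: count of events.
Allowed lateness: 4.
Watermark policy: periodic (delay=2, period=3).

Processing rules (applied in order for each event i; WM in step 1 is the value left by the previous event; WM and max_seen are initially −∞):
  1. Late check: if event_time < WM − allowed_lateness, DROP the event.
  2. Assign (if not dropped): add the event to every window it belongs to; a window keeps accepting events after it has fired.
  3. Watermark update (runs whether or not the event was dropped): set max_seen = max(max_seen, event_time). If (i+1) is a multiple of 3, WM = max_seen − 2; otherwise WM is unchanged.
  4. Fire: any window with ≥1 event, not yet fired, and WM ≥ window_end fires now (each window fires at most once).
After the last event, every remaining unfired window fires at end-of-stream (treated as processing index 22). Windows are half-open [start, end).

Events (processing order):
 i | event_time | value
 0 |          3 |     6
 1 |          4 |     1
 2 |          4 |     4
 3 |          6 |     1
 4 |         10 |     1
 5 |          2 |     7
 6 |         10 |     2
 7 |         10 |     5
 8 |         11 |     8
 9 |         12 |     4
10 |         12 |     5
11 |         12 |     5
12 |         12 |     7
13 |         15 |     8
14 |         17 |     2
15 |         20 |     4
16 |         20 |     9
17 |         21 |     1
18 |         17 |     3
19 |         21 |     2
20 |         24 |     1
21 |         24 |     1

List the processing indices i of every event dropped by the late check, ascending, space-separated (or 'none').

i=0 t=3 v=6: → [3,6),[2,5),[1,4); WM=−∞
i=1 t=4 v=1: → [4,7),[3,6),[2,5); WM=−∞
i=2 t=4 v=4: → [4,7),[3,6),[2,5); WM=2
i=3 t=6 v=1: → [6,9),[5,8),[4,7); WM=2
i=4 t=10 v=1: → [10,13),[9,12),[8,11); WM=2
i=5 t=2 v=7: → [2,5),[1,4),[0,3); WM=8; [0,3) fires=1 [1,4) fires=2 [2,5) fires=4 [3,6) fires=3 [4,7) fires=3 [5,8) fires=1
i=6 t=10 v=2: → [10,13),[9,12),[8,11); WM=8
i=7 t=10 v=5: → [10,13),[9,12),[8,11); WM=8
i=8 t=11 v=8: → [11,14),[10,13),[9,12); WM=9; [6,9) fires=1
i=9 t=12 v=4: → [12,15),[11,14),[10,13); WM=9
i=10 t=12 v=5: → [12,15),[11,14),[10,13); WM=9
i=11 t=12 v=5: → [12,15),[11,14),[10,13); WM=10
i=12 t=12 v=7: → [12,15),[11,14),[10,13); WM=10
i=13 t=15 v=8: → [15,18),[14,17),[13,16); WM=10
i=14 t=17 v=2: → [17,20),[16,19),[15,18); WM=15; [8,11) fires=3 [9,12) fires=4 [10,13) fires=8 [11,14) fires=5 [12,15) fires=4
i=15 t=20 v=4: → [20,23),[19,22),[18,21); WM=15
i=16 t=20 v=9: → [20,23),[19,22),[18,21); WM=15
i=17 t=21 v=1: → [21,24),[20,23),[19,22); WM=19; [13,16) fires=1 [14,17) fires=1 [15,18) fires=2 [16,19) fires=1
i=18 t=17 v=3: → [17,20),[16,19),[15,18); WM=19
i=19 t=21 v=2: → [21,24),[20,23),[19,22); WM=19
i=20 t=24 v=1: → [24,27),[23,26),[22,25); WM=22; [17,20) fires=2 [18,21) fires=2 [19,22) fires=4
i=21 t=24 v=1: → [24,27),[23,26),[22,25); WM=22

none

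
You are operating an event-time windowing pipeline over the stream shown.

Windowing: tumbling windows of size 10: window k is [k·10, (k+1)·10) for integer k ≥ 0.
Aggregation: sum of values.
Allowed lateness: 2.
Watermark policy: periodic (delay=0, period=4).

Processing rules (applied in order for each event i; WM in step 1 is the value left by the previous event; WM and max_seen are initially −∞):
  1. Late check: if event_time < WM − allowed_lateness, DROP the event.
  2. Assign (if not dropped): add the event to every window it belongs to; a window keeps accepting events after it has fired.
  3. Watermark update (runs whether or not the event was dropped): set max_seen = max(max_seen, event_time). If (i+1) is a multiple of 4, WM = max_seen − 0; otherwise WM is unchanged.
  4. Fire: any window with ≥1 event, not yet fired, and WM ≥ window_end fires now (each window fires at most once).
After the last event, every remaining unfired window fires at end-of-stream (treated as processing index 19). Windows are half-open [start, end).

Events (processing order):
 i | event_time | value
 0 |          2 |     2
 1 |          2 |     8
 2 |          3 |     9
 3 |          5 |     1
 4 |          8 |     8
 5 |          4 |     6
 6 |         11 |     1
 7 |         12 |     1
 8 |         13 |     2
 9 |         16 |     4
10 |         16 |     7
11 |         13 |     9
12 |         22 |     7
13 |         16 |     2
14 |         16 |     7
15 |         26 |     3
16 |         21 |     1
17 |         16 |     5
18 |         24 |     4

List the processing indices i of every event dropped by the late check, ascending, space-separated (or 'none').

i=0 t=2 v=2: → [0,10); WM=−∞
i=1 t=2 v=8: → [0,10); WM=−∞
i=2 t=3 v=9: → [0,10); WM=−∞
i=3 t=5 v=1: → [0,10); WM=5
i=4 t=8 v=8: → [0,10); WM=5
i=5 t=4 v=6: → [0,10); WM=5
i=6 t=11 v=1: → [10,20); WM=5
i=7 t=12 v=1: → [10,20); WM=12; [0,10) fires=34
i=8 t=13 v=2: → [10,20); WM=12
i=9 t=16 v=4: → [10,20); WM=12
i=10 t=16 v=7: → [10,20); WM=12
i=11 t=13 v=9: → [10,20); WM=16
i=12 t=22 v=7: → [20,30); WM=16
i=13 t=16 v=2: → [10,20); WM=16
i=14 t=16 v=7: → [10,20); WM=16
i=15 t=26 v=3: → [20,30); WM=26; [10,20) fires=33
i=16 t=21 v=1: DROP (t<26-2); WM=26
i=17 t=16 v=5: DROP (t<26-2); WM=26
i=18 t=24 v=4: → [20,30); WM=26

16 17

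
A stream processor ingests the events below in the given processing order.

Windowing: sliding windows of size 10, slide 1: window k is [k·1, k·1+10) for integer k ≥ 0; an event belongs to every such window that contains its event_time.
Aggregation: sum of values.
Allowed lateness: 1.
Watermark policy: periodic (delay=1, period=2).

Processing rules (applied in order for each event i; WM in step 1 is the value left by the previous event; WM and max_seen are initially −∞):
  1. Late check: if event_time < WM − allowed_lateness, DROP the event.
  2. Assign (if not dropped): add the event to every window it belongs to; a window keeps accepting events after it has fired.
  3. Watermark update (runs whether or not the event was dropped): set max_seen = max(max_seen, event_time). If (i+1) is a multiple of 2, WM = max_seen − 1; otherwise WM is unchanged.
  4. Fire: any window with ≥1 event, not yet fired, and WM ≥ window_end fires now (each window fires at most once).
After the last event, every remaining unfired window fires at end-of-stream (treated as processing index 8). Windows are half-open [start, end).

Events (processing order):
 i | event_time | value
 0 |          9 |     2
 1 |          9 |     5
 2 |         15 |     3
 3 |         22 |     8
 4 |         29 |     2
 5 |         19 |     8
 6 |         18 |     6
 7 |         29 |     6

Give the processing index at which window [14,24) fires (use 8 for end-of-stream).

i=0 t=9 v=2: → [9,19),[8,18),[7,17),[6,16),[5,15),[4,14),[3,13),[2,12),[1,11),[0,10); WM=−∞
i=1 t=9 v=5: → [9,19),[8,18),[7,17),[6,16),[5,15),[4,14),[3,13),[2,12),[1,11),[0,10); WM=8
i=2 t=15 v=3: → [15,25),[14,24),[13,23),[12,22),[11,21),[10,20),[9,19),[8,18),[7,17),[6,16); WM=8
i=3 t=22 v=8: → [22,32),[21,31),[20,30),[19,29),[18,28),[17,27),[16,26),[15,25),[14,24),[13,23); WM=21; [0,10) fires=7 [1,11) fires=7 [2,12) fires=7 [3,13) fires=7 [4,14) fires=7 [5,15) fires=7 [6,16) fires=10 [7,17) fires=10 [8,18) fires=10 [9,19) fires=10 [10,20) fires=3 [11,21) fires=3
i=4 t=29 v=2: → [29,39),[28,38),[27,37),[26,36),[25,35),[24,34),[23,33),[22,32),[21,31),[20,30); WM=21
i=5 t=19 v=8: DROP (t<21-1); WM=28; [12,22) fires=3 [13,23) fires=11 [14,24) fires=11 [15,25) fires=11 [16,26) fires=8 [17,27) fires=8 [18,28) fires=8
i=6 t=18 v=6: DROP (t<28-1); WM=28
i=7 t=29 v=6: → [29,39),[28,38),[27,37),[26,36),[25,35),[24,34),[23,33),[22,32),[21,31),[20,30); WM=28

5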